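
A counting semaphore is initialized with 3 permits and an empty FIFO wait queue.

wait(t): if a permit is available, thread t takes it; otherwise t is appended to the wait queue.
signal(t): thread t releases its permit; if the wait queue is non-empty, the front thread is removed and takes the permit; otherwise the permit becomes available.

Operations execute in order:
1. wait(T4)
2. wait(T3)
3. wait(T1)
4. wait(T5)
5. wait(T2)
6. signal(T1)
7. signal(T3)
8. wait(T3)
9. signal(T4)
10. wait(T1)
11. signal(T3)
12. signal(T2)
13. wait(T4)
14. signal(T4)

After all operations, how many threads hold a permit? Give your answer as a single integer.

Answer: 2

Derivation:
Step 1: wait(T4) -> count=2 queue=[] holders={T4}
Step 2: wait(T3) -> count=1 queue=[] holders={T3,T4}
Step 3: wait(T1) -> count=0 queue=[] holders={T1,T3,T4}
Step 4: wait(T5) -> count=0 queue=[T5] holders={T1,T3,T4}
Step 5: wait(T2) -> count=0 queue=[T5,T2] holders={T1,T3,T4}
Step 6: signal(T1) -> count=0 queue=[T2] holders={T3,T4,T5}
Step 7: signal(T3) -> count=0 queue=[] holders={T2,T4,T5}
Step 8: wait(T3) -> count=0 queue=[T3] holders={T2,T4,T5}
Step 9: signal(T4) -> count=0 queue=[] holders={T2,T3,T5}
Step 10: wait(T1) -> count=0 queue=[T1] holders={T2,T3,T5}
Step 11: signal(T3) -> count=0 queue=[] holders={T1,T2,T5}
Step 12: signal(T2) -> count=1 queue=[] holders={T1,T5}
Step 13: wait(T4) -> count=0 queue=[] holders={T1,T4,T5}
Step 14: signal(T4) -> count=1 queue=[] holders={T1,T5}
Final holders: {T1,T5} -> 2 thread(s)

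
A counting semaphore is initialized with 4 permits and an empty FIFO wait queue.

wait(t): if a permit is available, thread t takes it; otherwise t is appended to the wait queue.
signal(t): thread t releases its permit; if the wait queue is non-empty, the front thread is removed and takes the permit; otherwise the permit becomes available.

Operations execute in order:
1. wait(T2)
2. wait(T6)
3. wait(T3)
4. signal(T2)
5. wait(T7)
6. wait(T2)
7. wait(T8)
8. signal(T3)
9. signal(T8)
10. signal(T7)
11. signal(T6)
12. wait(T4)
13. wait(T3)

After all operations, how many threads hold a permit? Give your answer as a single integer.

Answer: 3

Derivation:
Step 1: wait(T2) -> count=3 queue=[] holders={T2}
Step 2: wait(T6) -> count=2 queue=[] holders={T2,T6}
Step 3: wait(T3) -> count=1 queue=[] holders={T2,T3,T6}
Step 4: signal(T2) -> count=2 queue=[] holders={T3,T6}
Step 5: wait(T7) -> count=1 queue=[] holders={T3,T6,T7}
Step 6: wait(T2) -> count=0 queue=[] holders={T2,T3,T6,T7}
Step 7: wait(T8) -> count=0 queue=[T8] holders={T2,T3,T6,T7}
Step 8: signal(T3) -> count=0 queue=[] holders={T2,T6,T7,T8}
Step 9: signal(T8) -> count=1 queue=[] holders={T2,T6,T7}
Step 10: signal(T7) -> count=2 queue=[] holders={T2,T6}
Step 11: signal(T6) -> count=3 queue=[] holders={T2}
Step 12: wait(T4) -> count=2 queue=[] holders={T2,T4}
Step 13: wait(T3) -> count=1 queue=[] holders={T2,T3,T4}
Final holders: {T2,T3,T4} -> 3 thread(s)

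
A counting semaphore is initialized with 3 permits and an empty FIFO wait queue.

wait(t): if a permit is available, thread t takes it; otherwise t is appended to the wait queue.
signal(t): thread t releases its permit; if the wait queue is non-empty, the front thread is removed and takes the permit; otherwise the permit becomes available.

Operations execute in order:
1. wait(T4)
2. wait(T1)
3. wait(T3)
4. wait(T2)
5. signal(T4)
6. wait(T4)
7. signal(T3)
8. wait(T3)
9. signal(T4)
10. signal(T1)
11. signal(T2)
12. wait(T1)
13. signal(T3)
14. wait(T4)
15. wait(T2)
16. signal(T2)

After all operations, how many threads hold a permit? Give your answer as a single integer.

Step 1: wait(T4) -> count=2 queue=[] holders={T4}
Step 2: wait(T1) -> count=1 queue=[] holders={T1,T4}
Step 3: wait(T3) -> count=0 queue=[] holders={T1,T3,T4}
Step 4: wait(T2) -> count=0 queue=[T2] holders={T1,T3,T4}
Step 5: signal(T4) -> count=0 queue=[] holders={T1,T2,T3}
Step 6: wait(T4) -> count=0 queue=[T4] holders={T1,T2,T3}
Step 7: signal(T3) -> count=0 queue=[] holders={T1,T2,T4}
Step 8: wait(T3) -> count=0 queue=[T3] holders={T1,T2,T4}
Step 9: signal(T4) -> count=0 queue=[] holders={T1,T2,T3}
Step 10: signal(T1) -> count=1 queue=[] holders={T2,T3}
Step 11: signal(T2) -> count=2 queue=[] holders={T3}
Step 12: wait(T1) -> count=1 queue=[] holders={T1,T3}
Step 13: signal(T3) -> count=2 queue=[] holders={T1}
Step 14: wait(T4) -> count=1 queue=[] holders={T1,T4}
Step 15: wait(T2) -> count=0 queue=[] holders={T1,T2,T4}
Step 16: signal(T2) -> count=1 queue=[] holders={T1,T4}
Final holders: {T1,T4} -> 2 thread(s)

Answer: 2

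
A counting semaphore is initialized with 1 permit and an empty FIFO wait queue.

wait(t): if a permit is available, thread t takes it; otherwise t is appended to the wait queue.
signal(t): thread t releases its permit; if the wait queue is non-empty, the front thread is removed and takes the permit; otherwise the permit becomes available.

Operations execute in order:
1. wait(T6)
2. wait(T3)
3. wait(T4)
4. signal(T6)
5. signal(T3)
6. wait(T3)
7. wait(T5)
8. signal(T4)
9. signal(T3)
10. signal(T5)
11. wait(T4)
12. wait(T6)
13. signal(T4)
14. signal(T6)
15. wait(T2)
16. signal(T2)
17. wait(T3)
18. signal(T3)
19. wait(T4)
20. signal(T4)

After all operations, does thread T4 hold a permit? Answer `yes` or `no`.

Step 1: wait(T6) -> count=0 queue=[] holders={T6}
Step 2: wait(T3) -> count=0 queue=[T3] holders={T6}
Step 3: wait(T4) -> count=0 queue=[T3,T4] holders={T6}
Step 4: signal(T6) -> count=0 queue=[T4] holders={T3}
Step 5: signal(T3) -> count=0 queue=[] holders={T4}
Step 6: wait(T3) -> count=0 queue=[T3] holders={T4}
Step 7: wait(T5) -> count=0 queue=[T3,T5] holders={T4}
Step 8: signal(T4) -> count=0 queue=[T5] holders={T3}
Step 9: signal(T3) -> count=0 queue=[] holders={T5}
Step 10: signal(T5) -> count=1 queue=[] holders={none}
Step 11: wait(T4) -> count=0 queue=[] holders={T4}
Step 12: wait(T6) -> count=0 queue=[T6] holders={T4}
Step 13: signal(T4) -> count=0 queue=[] holders={T6}
Step 14: signal(T6) -> count=1 queue=[] holders={none}
Step 15: wait(T2) -> count=0 queue=[] holders={T2}
Step 16: signal(T2) -> count=1 queue=[] holders={none}
Step 17: wait(T3) -> count=0 queue=[] holders={T3}
Step 18: signal(T3) -> count=1 queue=[] holders={none}
Step 19: wait(T4) -> count=0 queue=[] holders={T4}
Step 20: signal(T4) -> count=1 queue=[] holders={none}
Final holders: {none} -> T4 not in holders

Answer: no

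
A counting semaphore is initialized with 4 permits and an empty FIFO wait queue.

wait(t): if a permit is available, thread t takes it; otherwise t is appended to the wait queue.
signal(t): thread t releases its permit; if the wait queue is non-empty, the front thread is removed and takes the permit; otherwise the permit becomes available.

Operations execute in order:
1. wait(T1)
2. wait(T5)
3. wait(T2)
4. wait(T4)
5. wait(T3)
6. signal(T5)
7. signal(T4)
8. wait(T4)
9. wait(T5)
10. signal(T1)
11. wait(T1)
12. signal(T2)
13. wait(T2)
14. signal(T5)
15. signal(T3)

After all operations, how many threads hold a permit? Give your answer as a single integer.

Answer: 3

Derivation:
Step 1: wait(T1) -> count=3 queue=[] holders={T1}
Step 2: wait(T5) -> count=2 queue=[] holders={T1,T5}
Step 3: wait(T2) -> count=1 queue=[] holders={T1,T2,T5}
Step 4: wait(T4) -> count=0 queue=[] holders={T1,T2,T4,T5}
Step 5: wait(T3) -> count=0 queue=[T3] holders={T1,T2,T4,T5}
Step 6: signal(T5) -> count=0 queue=[] holders={T1,T2,T3,T4}
Step 7: signal(T4) -> count=1 queue=[] holders={T1,T2,T3}
Step 8: wait(T4) -> count=0 queue=[] holders={T1,T2,T3,T4}
Step 9: wait(T5) -> count=0 queue=[T5] holders={T1,T2,T3,T4}
Step 10: signal(T1) -> count=0 queue=[] holders={T2,T3,T4,T5}
Step 11: wait(T1) -> count=0 queue=[T1] holders={T2,T3,T4,T5}
Step 12: signal(T2) -> count=0 queue=[] holders={T1,T3,T4,T5}
Step 13: wait(T2) -> count=0 queue=[T2] holders={T1,T3,T4,T5}
Step 14: signal(T5) -> count=0 queue=[] holders={T1,T2,T3,T4}
Step 15: signal(T3) -> count=1 queue=[] holders={T1,T2,T4}
Final holders: {T1,T2,T4} -> 3 thread(s)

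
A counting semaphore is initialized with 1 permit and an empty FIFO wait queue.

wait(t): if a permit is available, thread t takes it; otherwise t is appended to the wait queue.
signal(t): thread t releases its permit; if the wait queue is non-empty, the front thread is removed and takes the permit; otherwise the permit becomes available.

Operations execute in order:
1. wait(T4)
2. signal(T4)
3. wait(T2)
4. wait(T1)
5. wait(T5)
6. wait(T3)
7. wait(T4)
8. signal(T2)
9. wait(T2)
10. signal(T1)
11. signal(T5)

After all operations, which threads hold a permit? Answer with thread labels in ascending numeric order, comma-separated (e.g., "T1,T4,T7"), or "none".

Step 1: wait(T4) -> count=0 queue=[] holders={T4}
Step 2: signal(T4) -> count=1 queue=[] holders={none}
Step 3: wait(T2) -> count=0 queue=[] holders={T2}
Step 4: wait(T1) -> count=0 queue=[T1] holders={T2}
Step 5: wait(T5) -> count=0 queue=[T1,T5] holders={T2}
Step 6: wait(T3) -> count=0 queue=[T1,T5,T3] holders={T2}
Step 7: wait(T4) -> count=0 queue=[T1,T5,T3,T4] holders={T2}
Step 8: signal(T2) -> count=0 queue=[T5,T3,T4] holders={T1}
Step 9: wait(T2) -> count=0 queue=[T5,T3,T4,T2] holders={T1}
Step 10: signal(T1) -> count=0 queue=[T3,T4,T2] holders={T5}
Step 11: signal(T5) -> count=0 queue=[T4,T2] holders={T3}
Final holders: T3

Answer: T3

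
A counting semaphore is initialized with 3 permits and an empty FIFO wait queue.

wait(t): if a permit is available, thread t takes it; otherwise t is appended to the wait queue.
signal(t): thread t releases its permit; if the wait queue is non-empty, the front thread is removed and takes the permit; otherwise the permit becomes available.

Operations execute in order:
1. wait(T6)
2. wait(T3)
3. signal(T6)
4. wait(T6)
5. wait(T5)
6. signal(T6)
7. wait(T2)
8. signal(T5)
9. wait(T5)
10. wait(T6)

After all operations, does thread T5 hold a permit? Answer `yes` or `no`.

Answer: yes

Derivation:
Step 1: wait(T6) -> count=2 queue=[] holders={T6}
Step 2: wait(T3) -> count=1 queue=[] holders={T3,T6}
Step 3: signal(T6) -> count=2 queue=[] holders={T3}
Step 4: wait(T6) -> count=1 queue=[] holders={T3,T6}
Step 5: wait(T5) -> count=0 queue=[] holders={T3,T5,T6}
Step 6: signal(T6) -> count=1 queue=[] holders={T3,T5}
Step 7: wait(T2) -> count=0 queue=[] holders={T2,T3,T5}
Step 8: signal(T5) -> count=1 queue=[] holders={T2,T3}
Step 9: wait(T5) -> count=0 queue=[] holders={T2,T3,T5}
Step 10: wait(T6) -> count=0 queue=[T6] holders={T2,T3,T5}
Final holders: {T2,T3,T5} -> T5 in holders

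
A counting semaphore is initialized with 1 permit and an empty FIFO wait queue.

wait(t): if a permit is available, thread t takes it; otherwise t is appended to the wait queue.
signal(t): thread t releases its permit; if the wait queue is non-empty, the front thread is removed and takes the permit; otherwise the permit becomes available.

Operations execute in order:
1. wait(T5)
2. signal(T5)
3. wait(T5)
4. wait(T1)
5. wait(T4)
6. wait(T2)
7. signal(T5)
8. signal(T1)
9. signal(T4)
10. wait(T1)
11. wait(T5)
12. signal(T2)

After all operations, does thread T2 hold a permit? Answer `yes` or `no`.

Answer: no

Derivation:
Step 1: wait(T5) -> count=0 queue=[] holders={T5}
Step 2: signal(T5) -> count=1 queue=[] holders={none}
Step 3: wait(T5) -> count=0 queue=[] holders={T5}
Step 4: wait(T1) -> count=0 queue=[T1] holders={T5}
Step 5: wait(T4) -> count=0 queue=[T1,T4] holders={T5}
Step 6: wait(T2) -> count=0 queue=[T1,T4,T2] holders={T5}
Step 7: signal(T5) -> count=0 queue=[T4,T2] holders={T1}
Step 8: signal(T1) -> count=0 queue=[T2] holders={T4}
Step 9: signal(T4) -> count=0 queue=[] holders={T2}
Step 10: wait(T1) -> count=0 queue=[T1] holders={T2}
Step 11: wait(T5) -> count=0 queue=[T1,T5] holders={T2}
Step 12: signal(T2) -> count=0 queue=[T5] holders={T1}
Final holders: {T1} -> T2 not in holders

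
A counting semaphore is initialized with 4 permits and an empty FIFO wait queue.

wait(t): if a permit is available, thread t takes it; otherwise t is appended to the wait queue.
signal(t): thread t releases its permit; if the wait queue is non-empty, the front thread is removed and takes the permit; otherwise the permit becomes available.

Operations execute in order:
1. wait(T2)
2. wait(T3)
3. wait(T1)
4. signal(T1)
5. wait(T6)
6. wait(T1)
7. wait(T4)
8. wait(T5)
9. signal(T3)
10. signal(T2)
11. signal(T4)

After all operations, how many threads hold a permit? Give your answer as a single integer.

Step 1: wait(T2) -> count=3 queue=[] holders={T2}
Step 2: wait(T3) -> count=2 queue=[] holders={T2,T3}
Step 3: wait(T1) -> count=1 queue=[] holders={T1,T2,T3}
Step 4: signal(T1) -> count=2 queue=[] holders={T2,T3}
Step 5: wait(T6) -> count=1 queue=[] holders={T2,T3,T6}
Step 6: wait(T1) -> count=0 queue=[] holders={T1,T2,T3,T6}
Step 7: wait(T4) -> count=0 queue=[T4] holders={T1,T2,T3,T6}
Step 8: wait(T5) -> count=0 queue=[T4,T5] holders={T1,T2,T3,T6}
Step 9: signal(T3) -> count=0 queue=[T5] holders={T1,T2,T4,T6}
Step 10: signal(T2) -> count=0 queue=[] holders={T1,T4,T5,T6}
Step 11: signal(T4) -> count=1 queue=[] holders={T1,T5,T6}
Final holders: {T1,T5,T6} -> 3 thread(s)

Answer: 3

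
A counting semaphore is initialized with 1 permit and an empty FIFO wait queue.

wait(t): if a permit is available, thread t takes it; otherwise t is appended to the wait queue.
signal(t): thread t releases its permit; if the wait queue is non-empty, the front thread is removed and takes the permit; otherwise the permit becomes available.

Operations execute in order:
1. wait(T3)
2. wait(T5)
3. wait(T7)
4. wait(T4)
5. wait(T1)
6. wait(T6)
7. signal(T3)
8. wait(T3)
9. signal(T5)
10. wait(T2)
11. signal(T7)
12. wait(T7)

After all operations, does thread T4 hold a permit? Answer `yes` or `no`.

Step 1: wait(T3) -> count=0 queue=[] holders={T3}
Step 2: wait(T5) -> count=0 queue=[T5] holders={T3}
Step 3: wait(T7) -> count=0 queue=[T5,T7] holders={T3}
Step 4: wait(T4) -> count=0 queue=[T5,T7,T4] holders={T3}
Step 5: wait(T1) -> count=0 queue=[T5,T7,T4,T1] holders={T3}
Step 6: wait(T6) -> count=0 queue=[T5,T7,T4,T1,T6] holders={T3}
Step 7: signal(T3) -> count=0 queue=[T7,T4,T1,T6] holders={T5}
Step 8: wait(T3) -> count=0 queue=[T7,T4,T1,T6,T3] holders={T5}
Step 9: signal(T5) -> count=0 queue=[T4,T1,T6,T3] holders={T7}
Step 10: wait(T2) -> count=0 queue=[T4,T1,T6,T3,T2] holders={T7}
Step 11: signal(T7) -> count=0 queue=[T1,T6,T3,T2] holders={T4}
Step 12: wait(T7) -> count=0 queue=[T1,T6,T3,T2,T7] holders={T4}
Final holders: {T4} -> T4 in holders

Answer: yes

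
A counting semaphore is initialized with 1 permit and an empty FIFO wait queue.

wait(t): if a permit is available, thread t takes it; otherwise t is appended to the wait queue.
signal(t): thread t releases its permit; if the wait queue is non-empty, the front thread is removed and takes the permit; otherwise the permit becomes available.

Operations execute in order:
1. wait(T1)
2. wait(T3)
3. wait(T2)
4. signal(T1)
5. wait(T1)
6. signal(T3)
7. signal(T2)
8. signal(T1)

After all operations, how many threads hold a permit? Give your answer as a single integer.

Answer: 0

Derivation:
Step 1: wait(T1) -> count=0 queue=[] holders={T1}
Step 2: wait(T3) -> count=0 queue=[T3] holders={T1}
Step 3: wait(T2) -> count=0 queue=[T3,T2] holders={T1}
Step 4: signal(T1) -> count=0 queue=[T2] holders={T3}
Step 5: wait(T1) -> count=0 queue=[T2,T1] holders={T3}
Step 6: signal(T3) -> count=0 queue=[T1] holders={T2}
Step 7: signal(T2) -> count=0 queue=[] holders={T1}
Step 8: signal(T1) -> count=1 queue=[] holders={none}
Final holders: {none} -> 0 thread(s)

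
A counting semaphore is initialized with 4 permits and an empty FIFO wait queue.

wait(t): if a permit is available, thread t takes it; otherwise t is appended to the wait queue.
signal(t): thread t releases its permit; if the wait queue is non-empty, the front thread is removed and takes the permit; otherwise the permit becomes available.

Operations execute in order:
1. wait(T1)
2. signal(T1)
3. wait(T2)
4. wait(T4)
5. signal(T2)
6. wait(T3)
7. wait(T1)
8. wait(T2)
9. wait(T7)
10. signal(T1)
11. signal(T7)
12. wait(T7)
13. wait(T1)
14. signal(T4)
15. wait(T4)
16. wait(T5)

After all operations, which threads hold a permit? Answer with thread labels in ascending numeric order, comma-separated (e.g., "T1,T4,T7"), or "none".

Step 1: wait(T1) -> count=3 queue=[] holders={T1}
Step 2: signal(T1) -> count=4 queue=[] holders={none}
Step 3: wait(T2) -> count=3 queue=[] holders={T2}
Step 4: wait(T4) -> count=2 queue=[] holders={T2,T4}
Step 5: signal(T2) -> count=3 queue=[] holders={T4}
Step 6: wait(T3) -> count=2 queue=[] holders={T3,T4}
Step 7: wait(T1) -> count=1 queue=[] holders={T1,T3,T4}
Step 8: wait(T2) -> count=0 queue=[] holders={T1,T2,T3,T4}
Step 9: wait(T7) -> count=0 queue=[T7] holders={T1,T2,T3,T4}
Step 10: signal(T1) -> count=0 queue=[] holders={T2,T3,T4,T7}
Step 11: signal(T7) -> count=1 queue=[] holders={T2,T3,T4}
Step 12: wait(T7) -> count=0 queue=[] holders={T2,T3,T4,T7}
Step 13: wait(T1) -> count=0 queue=[T1] holders={T2,T3,T4,T7}
Step 14: signal(T4) -> count=0 queue=[] holders={T1,T2,T3,T7}
Step 15: wait(T4) -> count=0 queue=[T4] holders={T1,T2,T3,T7}
Step 16: wait(T5) -> count=0 queue=[T4,T5] holders={T1,T2,T3,T7}
Final holders: T1,T2,T3,T7

Answer: T1,T2,T3,T7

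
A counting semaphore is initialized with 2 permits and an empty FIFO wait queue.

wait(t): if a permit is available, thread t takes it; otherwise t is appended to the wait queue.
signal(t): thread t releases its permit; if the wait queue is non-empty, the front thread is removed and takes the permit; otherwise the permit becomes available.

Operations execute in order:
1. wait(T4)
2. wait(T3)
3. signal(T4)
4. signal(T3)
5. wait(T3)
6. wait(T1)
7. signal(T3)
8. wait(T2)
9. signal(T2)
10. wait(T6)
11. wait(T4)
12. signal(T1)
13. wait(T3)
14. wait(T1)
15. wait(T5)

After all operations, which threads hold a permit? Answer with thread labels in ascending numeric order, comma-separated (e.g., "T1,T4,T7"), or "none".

Answer: T4,T6

Derivation:
Step 1: wait(T4) -> count=1 queue=[] holders={T4}
Step 2: wait(T3) -> count=0 queue=[] holders={T3,T4}
Step 3: signal(T4) -> count=1 queue=[] holders={T3}
Step 4: signal(T3) -> count=2 queue=[] holders={none}
Step 5: wait(T3) -> count=1 queue=[] holders={T3}
Step 6: wait(T1) -> count=0 queue=[] holders={T1,T3}
Step 7: signal(T3) -> count=1 queue=[] holders={T1}
Step 8: wait(T2) -> count=0 queue=[] holders={T1,T2}
Step 9: signal(T2) -> count=1 queue=[] holders={T1}
Step 10: wait(T6) -> count=0 queue=[] holders={T1,T6}
Step 11: wait(T4) -> count=0 queue=[T4] holders={T1,T6}
Step 12: signal(T1) -> count=0 queue=[] holders={T4,T6}
Step 13: wait(T3) -> count=0 queue=[T3] holders={T4,T6}
Step 14: wait(T1) -> count=0 queue=[T3,T1] holders={T4,T6}
Step 15: wait(T5) -> count=0 queue=[T3,T1,T5] holders={T4,T6}
Final holders: T4,T6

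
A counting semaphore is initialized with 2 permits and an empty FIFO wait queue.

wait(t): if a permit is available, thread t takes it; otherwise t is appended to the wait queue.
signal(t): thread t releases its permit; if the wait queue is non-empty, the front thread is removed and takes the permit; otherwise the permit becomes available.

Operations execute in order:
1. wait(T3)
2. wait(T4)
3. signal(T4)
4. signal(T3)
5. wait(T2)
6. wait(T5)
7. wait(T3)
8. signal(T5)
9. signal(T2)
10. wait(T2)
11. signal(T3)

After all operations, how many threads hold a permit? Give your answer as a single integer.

Step 1: wait(T3) -> count=1 queue=[] holders={T3}
Step 2: wait(T4) -> count=0 queue=[] holders={T3,T4}
Step 3: signal(T4) -> count=1 queue=[] holders={T3}
Step 4: signal(T3) -> count=2 queue=[] holders={none}
Step 5: wait(T2) -> count=1 queue=[] holders={T2}
Step 6: wait(T5) -> count=0 queue=[] holders={T2,T5}
Step 7: wait(T3) -> count=0 queue=[T3] holders={T2,T5}
Step 8: signal(T5) -> count=0 queue=[] holders={T2,T3}
Step 9: signal(T2) -> count=1 queue=[] holders={T3}
Step 10: wait(T2) -> count=0 queue=[] holders={T2,T3}
Step 11: signal(T3) -> count=1 queue=[] holders={T2}
Final holders: {T2} -> 1 thread(s)

Answer: 1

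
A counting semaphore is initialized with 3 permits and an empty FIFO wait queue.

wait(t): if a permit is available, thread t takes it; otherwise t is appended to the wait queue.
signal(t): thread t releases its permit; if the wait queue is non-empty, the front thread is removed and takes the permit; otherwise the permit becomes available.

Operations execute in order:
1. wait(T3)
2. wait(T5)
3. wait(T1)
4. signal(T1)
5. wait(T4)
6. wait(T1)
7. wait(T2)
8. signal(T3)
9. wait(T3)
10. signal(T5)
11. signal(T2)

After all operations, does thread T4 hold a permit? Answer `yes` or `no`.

Answer: yes

Derivation:
Step 1: wait(T3) -> count=2 queue=[] holders={T3}
Step 2: wait(T5) -> count=1 queue=[] holders={T3,T5}
Step 3: wait(T1) -> count=0 queue=[] holders={T1,T3,T5}
Step 4: signal(T1) -> count=1 queue=[] holders={T3,T5}
Step 5: wait(T4) -> count=0 queue=[] holders={T3,T4,T5}
Step 6: wait(T1) -> count=0 queue=[T1] holders={T3,T4,T5}
Step 7: wait(T2) -> count=0 queue=[T1,T2] holders={T3,T4,T5}
Step 8: signal(T3) -> count=0 queue=[T2] holders={T1,T4,T5}
Step 9: wait(T3) -> count=0 queue=[T2,T3] holders={T1,T4,T5}
Step 10: signal(T5) -> count=0 queue=[T3] holders={T1,T2,T4}
Step 11: signal(T2) -> count=0 queue=[] holders={T1,T3,T4}
Final holders: {T1,T3,T4} -> T4 in holders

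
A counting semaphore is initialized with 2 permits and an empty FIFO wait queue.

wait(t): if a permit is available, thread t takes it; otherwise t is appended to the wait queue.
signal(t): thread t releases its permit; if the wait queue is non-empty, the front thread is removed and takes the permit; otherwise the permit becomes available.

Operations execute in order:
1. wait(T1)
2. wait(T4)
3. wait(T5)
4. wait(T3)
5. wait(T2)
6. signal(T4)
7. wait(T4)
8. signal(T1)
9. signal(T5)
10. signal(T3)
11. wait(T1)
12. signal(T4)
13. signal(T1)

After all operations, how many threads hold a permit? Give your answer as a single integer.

Step 1: wait(T1) -> count=1 queue=[] holders={T1}
Step 2: wait(T4) -> count=0 queue=[] holders={T1,T4}
Step 3: wait(T5) -> count=0 queue=[T5] holders={T1,T4}
Step 4: wait(T3) -> count=0 queue=[T5,T3] holders={T1,T4}
Step 5: wait(T2) -> count=0 queue=[T5,T3,T2] holders={T1,T4}
Step 6: signal(T4) -> count=0 queue=[T3,T2] holders={T1,T5}
Step 7: wait(T4) -> count=0 queue=[T3,T2,T4] holders={T1,T5}
Step 8: signal(T1) -> count=0 queue=[T2,T4] holders={T3,T5}
Step 9: signal(T5) -> count=0 queue=[T4] holders={T2,T3}
Step 10: signal(T3) -> count=0 queue=[] holders={T2,T4}
Step 11: wait(T1) -> count=0 queue=[T1] holders={T2,T4}
Step 12: signal(T4) -> count=0 queue=[] holders={T1,T2}
Step 13: signal(T1) -> count=1 queue=[] holders={T2}
Final holders: {T2} -> 1 thread(s)

Answer: 1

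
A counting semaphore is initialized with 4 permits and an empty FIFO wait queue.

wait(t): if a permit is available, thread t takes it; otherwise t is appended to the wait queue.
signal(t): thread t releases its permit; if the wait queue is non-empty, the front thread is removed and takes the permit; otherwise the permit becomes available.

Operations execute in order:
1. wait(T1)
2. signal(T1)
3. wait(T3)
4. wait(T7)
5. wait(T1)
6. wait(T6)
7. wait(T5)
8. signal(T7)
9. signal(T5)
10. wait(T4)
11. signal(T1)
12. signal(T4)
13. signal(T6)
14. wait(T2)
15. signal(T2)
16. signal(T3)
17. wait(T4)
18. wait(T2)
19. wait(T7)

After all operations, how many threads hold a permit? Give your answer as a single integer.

Answer: 3

Derivation:
Step 1: wait(T1) -> count=3 queue=[] holders={T1}
Step 2: signal(T1) -> count=4 queue=[] holders={none}
Step 3: wait(T3) -> count=3 queue=[] holders={T3}
Step 4: wait(T7) -> count=2 queue=[] holders={T3,T7}
Step 5: wait(T1) -> count=1 queue=[] holders={T1,T3,T7}
Step 6: wait(T6) -> count=0 queue=[] holders={T1,T3,T6,T7}
Step 7: wait(T5) -> count=0 queue=[T5] holders={T1,T3,T6,T7}
Step 8: signal(T7) -> count=0 queue=[] holders={T1,T3,T5,T6}
Step 9: signal(T5) -> count=1 queue=[] holders={T1,T3,T6}
Step 10: wait(T4) -> count=0 queue=[] holders={T1,T3,T4,T6}
Step 11: signal(T1) -> count=1 queue=[] holders={T3,T4,T6}
Step 12: signal(T4) -> count=2 queue=[] holders={T3,T6}
Step 13: signal(T6) -> count=3 queue=[] holders={T3}
Step 14: wait(T2) -> count=2 queue=[] holders={T2,T3}
Step 15: signal(T2) -> count=3 queue=[] holders={T3}
Step 16: signal(T3) -> count=4 queue=[] holders={none}
Step 17: wait(T4) -> count=3 queue=[] holders={T4}
Step 18: wait(T2) -> count=2 queue=[] holders={T2,T4}
Step 19: wait(T7) -> count=1 queue=[] holders={T2,T4,T7}
Final holders: {T2,T4,T7} -> 3 thread(s)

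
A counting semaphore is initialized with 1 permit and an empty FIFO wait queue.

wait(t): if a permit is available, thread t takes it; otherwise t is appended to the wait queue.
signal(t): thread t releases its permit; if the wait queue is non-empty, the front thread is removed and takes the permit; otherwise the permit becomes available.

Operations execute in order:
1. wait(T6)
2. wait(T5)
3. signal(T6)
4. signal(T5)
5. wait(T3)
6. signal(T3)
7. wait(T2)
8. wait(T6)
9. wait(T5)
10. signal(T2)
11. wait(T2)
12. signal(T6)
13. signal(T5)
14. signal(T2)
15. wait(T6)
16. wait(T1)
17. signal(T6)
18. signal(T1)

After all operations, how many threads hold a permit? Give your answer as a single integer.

Step 1: wait(T6) -> count=0 queue=[] holders={T6}
Step 2: wait(T5) -> count=0 queue=[T5] holders={T6}
Step 3: signal(T6) -> count=0 queue=[] holders={T5}
Step 4: signal(T5) -> count=1 queue=[] holders={none}
Step 5: wait(T3) -> count=0 queue=[] holders={T3}
Step 6: signal(T3) -> count=1 queue=[] holders={none}
Step 7: wait(T2) -> count=0 queue=[] holders={T2}
Step 8: wait(T6) -> count=0 queue=[T6] holders={T2}
Step 9: wait(T5) -> count=0 queue=[T6,T5] holders={T2}
Step 10: signal(T2) -> count=0 queue=[T5] holders={T6}
Step 11: wait(T2) -> count=0 queue=[T5,T2] holders={T6}
Step 12: signal(T6) -> count=0 queue=[T2] holders={T5}
Step 13: signal(T5) -> count=0 queue=[] holders={T2}
Step 14: signal(T2) -> count=1 queue=[] holders={none}
Step 15: wait(T6) -> count=0 queue=[] holders={T6}
Step 16: wait(T1) -> count=0 queue=[T1] holders={T6}
Step 17: signal(T6) -> count=0 queue=[] holders={T1}
Step 18: signal(T1) -> count=1 queue=[] holders={none}
Final holders: {none} -> 0 thread(s)

Answer: 0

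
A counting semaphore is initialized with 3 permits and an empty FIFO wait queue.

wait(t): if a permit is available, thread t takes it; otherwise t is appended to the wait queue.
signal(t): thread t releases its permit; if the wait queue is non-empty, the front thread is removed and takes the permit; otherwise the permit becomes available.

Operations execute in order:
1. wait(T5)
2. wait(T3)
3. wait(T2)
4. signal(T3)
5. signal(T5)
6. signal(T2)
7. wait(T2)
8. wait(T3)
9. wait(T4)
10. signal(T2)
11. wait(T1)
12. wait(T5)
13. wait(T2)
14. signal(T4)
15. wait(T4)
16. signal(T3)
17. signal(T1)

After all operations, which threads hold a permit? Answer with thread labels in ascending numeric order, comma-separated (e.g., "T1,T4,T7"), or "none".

Answer: T2,T4,T5

Derivation:
Step 1: wait(T5) -> count=2 queue=[] holders={T5}
Step 2: wait(T3) -> count=1 queue=[] holders={T3,T5}
Step 3: wait(T2) -> count=0 queue=[] holders={T2,T3,T5}
Step 4: signal(T3) -> count=1 queue=[] holders={T2,T5}
Step 5: signal(T5) -> count=2 queue=[] holders={T2}
Step 6: signal(T2) -> count=3 queue=[] holders={none}
Step 7: wait(T2) -> count=2 queue=[] holders={T2}
Step 8: wait(T3) -> count=1 queue=[] holders={T2,T3}
Step 9: wait(T4) -> count=0 queue=[] holders={T2,T3,T4}
Step 10: signal(T2) -> count=1 queue=[] holders={T3,T4}
Step 11: wait(T1) -> count=0 queue=[] holders={T1,T3,T4}
Step 12: wait(T5) -> count=0 queue=[T5] holders={T1,T3,T4}
Step 13: wait(T2) -> count=0 queue=[T5,T2] holders={T1,T3,T4}
Step 14: signal(T4) -> count=0 queue=[T2] holders={T1,T3,T5}
Step 15: wait(T4) -> count=0 queue=[T2,T4] holders={T1,T3,T5}
Step 16: signal(T3) -> count=0 queue=[T4] holders={T1,T2,T5}
Step 17: signal(T1) -> count=0 queue=[] holders={T2,T4,T5}
Final holders: T2,T4,T5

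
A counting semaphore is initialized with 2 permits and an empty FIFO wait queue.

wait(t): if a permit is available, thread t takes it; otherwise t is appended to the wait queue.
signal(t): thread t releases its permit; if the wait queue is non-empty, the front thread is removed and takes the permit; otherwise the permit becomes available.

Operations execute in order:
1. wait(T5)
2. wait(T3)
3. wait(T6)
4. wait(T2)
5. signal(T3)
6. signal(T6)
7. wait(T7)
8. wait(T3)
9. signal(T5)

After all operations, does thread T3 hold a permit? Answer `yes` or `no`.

Step 1: wait(T5) -> count=1 queue=[] holders={T5}
Step 2: wait(T3) -> count=0 queue=[] holders={T3,T5}
Step 3: wait(T6) -> count=0 queue=[T6] holders={T3,T5}
Step 4: wait(T2) -> count=0 queue=[T6,T2] holders={T3,T5}
Step 5: signal(T3) -> count=0 queue=[T2] holders={T5,T6}
Step 6: signal(T6) -> count=0 queue=[] holders={T2,T5}
Step 7: wait(T7) -> count=0 queue=[T7] holders={T2,T5}
Step 8: wait(T3) -> count=0 queue=[T7,T3] holders={T2,T5}
Step 9: signal(T5) -> count=0 queue=[T3] holders={T2,T7}
Final holders: {T2,T7} -> T3 not in holders

Answer: no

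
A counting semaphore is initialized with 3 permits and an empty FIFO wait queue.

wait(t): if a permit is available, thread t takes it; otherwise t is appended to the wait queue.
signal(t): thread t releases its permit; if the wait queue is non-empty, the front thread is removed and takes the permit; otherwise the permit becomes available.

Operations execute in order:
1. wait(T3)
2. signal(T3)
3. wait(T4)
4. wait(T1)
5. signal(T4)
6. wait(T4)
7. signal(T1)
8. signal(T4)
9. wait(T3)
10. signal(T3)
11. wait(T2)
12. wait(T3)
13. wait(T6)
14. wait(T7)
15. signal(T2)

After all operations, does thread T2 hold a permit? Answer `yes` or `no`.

Step 1: wait(T3) -> count=2 queue=[] holders={T3}
Step 2: signal(T3) -> count=3 queue=[] holders={none}
Step 3: wait(T4) -> count=2 queue=[] holders={T4}
Step 4: wait(T1) -> count=1 queue=[] holders={T1,T4}
Step 5: signal(T4) -> count=2 queue=[] holders={T1}
Step 6: wait(T4) -> count=1 queue=[] holders={T1,T4}
Step 7: signal(T1) -> count=2 queue=[] holders={T4}
Step 8: signal(T4) -> count=3 queue=[] holders={none}
Step 9: wait(T3) -> count=2 queue=[] holders={T3}
Step 10: signal(T3) -> count=3 queue=[] holders={none}
Step 11: wait(T2) -> count=2 queue=[] holders={T2}
Step 12: wait(T3) -> count=1 queue=[] holders={T2,T3}
Step 13: wait(T6) -> count=0 queue=[] holders={T2,T3,T6}
Step 14: wait(T7) -> count=0 queue=[T7] holders={T2,T3,T6}
Step 15: signal(T2) -> count=0 queue=[] holders={T3,T6,T7}
Final holders: {T3,T6,T7} -> T2 not in holders

Answer: no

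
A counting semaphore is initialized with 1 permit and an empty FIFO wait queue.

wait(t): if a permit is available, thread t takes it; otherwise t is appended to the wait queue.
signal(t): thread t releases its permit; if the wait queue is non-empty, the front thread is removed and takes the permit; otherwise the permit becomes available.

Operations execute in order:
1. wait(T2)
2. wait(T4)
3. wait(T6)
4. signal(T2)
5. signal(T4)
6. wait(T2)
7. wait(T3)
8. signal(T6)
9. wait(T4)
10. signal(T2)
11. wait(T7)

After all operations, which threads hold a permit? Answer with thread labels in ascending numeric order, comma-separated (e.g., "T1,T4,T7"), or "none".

Answer: T3

Derivation:
Step 1: wait(T2) -> count=0 queue=[] holders={T2}
Step 2: wait(T4) -> count=0 queue=[T4] holders={T2}
Step 3: wait(T6) -> count=0 queue=[T4,T6] holders={T2}
Step 4: signal(T2) -> count=0 queue=[T6] holders={T4}
Step 5: signal(T4) -> count=0 queue=[] holders={T6}
Step 6: wait(T2) -> count=0 queue=[T2] holders={T6}
Step 7: wait(T3) -> count=0 queue=[T2,T3] holders={T6}
Step 8: signal(T6) -> count=0 queue=[T3] holders={T2}
Step 9: wait(T4) -> count=0 queue=[T3,T4] holders={T2}
Step 10: signal(T2) -> count=0 queue=[T4] holders={T3}
Step 11: wait(T7) -> count=0 queue=[T4,T7] holders={T3}
Final holders: T3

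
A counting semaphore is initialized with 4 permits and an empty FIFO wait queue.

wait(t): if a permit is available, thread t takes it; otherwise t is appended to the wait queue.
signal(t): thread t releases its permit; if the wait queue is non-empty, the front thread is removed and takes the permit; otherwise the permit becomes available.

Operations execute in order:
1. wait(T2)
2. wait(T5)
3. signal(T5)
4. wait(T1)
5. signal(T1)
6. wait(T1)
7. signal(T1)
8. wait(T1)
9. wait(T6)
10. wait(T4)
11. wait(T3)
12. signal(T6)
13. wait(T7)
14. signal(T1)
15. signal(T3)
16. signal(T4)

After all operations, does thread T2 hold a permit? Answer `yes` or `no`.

Answer: yes

Derivation:
Step 1: wait(T2) -> count=3 queue=[] holders={T2}
Step 2: wait(T5) -> count=2 queue=[] holders={T2,T5}
Step 3: signal(T5) -> count=3 queue=[] holders={T2}
Step 4: wait(T1) -> count=2 queue=[] holders={T1,T2}
Step 5: signal(T1) -> count=3 queue=[] holders={T2}
Step 6: wait(T1) -> count=2 queue=[] holders={T1,T2}
Step 7: signal(T1) -> count=3 queue=[] holders={T2}
Step 8: wait(T1) -> count=2 queue=[] holders={T1,T2}
Step 9: wait(T6) -> count=1 queue=[] holders={T1,T2,T6}
Step 10: wait(T4) -> count=0 queue=[] holders={T1,T2,T4,T6}
Step 11: wait(T3) -> count=0 queue=[T3] holders={T1,T2,T4,T6}
Step 12: signal(T6) -> count=0 queue=[] holders={T1,T2,T3,T4}
Step 13: wait(T7) -> count=0 queue=[T7] holders={T1,T2,T3,T4}
Step 14: signal(T1) -> count=0 queue=[] holders={T2,T3,T4,T7}
Step 15: signal(T3) -> count=1 queue=[] holders={T2,T4,T7}
Step 16: signal(T4) -> count=2 queue=[] holders={T2,T7}
Final holders: {T2,T7} -> T2 in holders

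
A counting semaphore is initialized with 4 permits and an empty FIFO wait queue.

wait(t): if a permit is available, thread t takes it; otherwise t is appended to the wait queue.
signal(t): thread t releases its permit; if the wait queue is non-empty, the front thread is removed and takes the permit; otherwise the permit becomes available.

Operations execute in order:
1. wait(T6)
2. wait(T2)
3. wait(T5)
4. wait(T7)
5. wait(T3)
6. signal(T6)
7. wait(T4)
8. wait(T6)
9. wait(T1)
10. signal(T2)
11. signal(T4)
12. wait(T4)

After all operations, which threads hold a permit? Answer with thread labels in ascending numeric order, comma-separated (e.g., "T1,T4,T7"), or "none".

Step 1: wait(T6) -> count=3 queue=[] holders={T6}
Step 2: wait(T2) -> count=2 queue=[] holders={T2,T6}
Step 3: wait(T5) -> count=1 queue=[] holders={T2,T5,T6}
Step 4: wait(T7) -> count=0 queue=[] holders={T2,T5,T6,T7}
Step 5: wait(T3) -> count=0 queue=[T3] holders={T2,T5,T6,T7}
Step 6: signal(T6) -> count=0 queue=[] holders={T2,T3,T5,T7}
Step 7: wait(T4) -> count=0 queue=[T4] holders={T2,T3,T5,T7}
Step 8: wait(T6) -> count=0 queue=[T4,T6] holders={T2,T3,T5,T7}
Step 9: wait(T1) -> count=0 queue=[T4,T6,T1] holders={T2,T3,T5,T7}
Step 10: signal(T2) -> count=0 queue=[T6,T1] holders={T3,T4,T5,T7}
Step 11: signal(T4) -> count=0 queue=[T1] holders={T3,T5,T6,T7}
Step 12: wait(T4) -> count=0 queue=[T1,T4] holders={T3,T5,T6,T7}
Final holders: T3,T5,T6,T7

Answer: T3,T5,T6,T7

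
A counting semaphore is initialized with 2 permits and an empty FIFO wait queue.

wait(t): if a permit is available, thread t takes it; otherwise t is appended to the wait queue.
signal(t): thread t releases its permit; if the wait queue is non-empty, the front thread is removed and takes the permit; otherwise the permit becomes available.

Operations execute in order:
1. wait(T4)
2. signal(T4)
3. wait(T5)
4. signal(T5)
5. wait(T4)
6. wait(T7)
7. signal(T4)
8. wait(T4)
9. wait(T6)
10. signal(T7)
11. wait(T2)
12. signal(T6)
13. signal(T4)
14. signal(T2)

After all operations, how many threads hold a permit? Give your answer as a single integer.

Step 1: wait(T4) -> count=1 queue=[] holders={T4}
Step 2: signal(T4) -> count=2 queue=[] holders={none}
Step 3: wait(T5) -> count=1 queue=[] holders={T5}
Step 4: signal(T5) -> count=2 queue=[] holders={none}
Step 5: wait(T4) -> count=1 queue=[] holders={T4}
Step 6: wait(T7) -> count=0 queue=[] holders={T4,T7}
Step 7: signal(T4) -> count=1 queue=[] holders={T7}
Step 8: wait(T4) -> count=0 queue=[] holders={T4,T7}
Step 9: wait(T6) -> count=0 queue=[T6] holders={T4,T7}
Step 10: signal(T7) -> count=0 queue=[] holders={T4,T6}
Step 11: wait(T2) -> count=0 queue=[T2] holders={T4,T6}
Step 12: signal(T6) -> count=0 queue=[] holders={T2,T4}
Step 13: signal(T4) -> count=1 queue=[] holders={T2}
Step 14: signal(T2) -> count=2 queue=[] holders={none}
Final holders: {none} -> 0 thread(s)

Answer: 0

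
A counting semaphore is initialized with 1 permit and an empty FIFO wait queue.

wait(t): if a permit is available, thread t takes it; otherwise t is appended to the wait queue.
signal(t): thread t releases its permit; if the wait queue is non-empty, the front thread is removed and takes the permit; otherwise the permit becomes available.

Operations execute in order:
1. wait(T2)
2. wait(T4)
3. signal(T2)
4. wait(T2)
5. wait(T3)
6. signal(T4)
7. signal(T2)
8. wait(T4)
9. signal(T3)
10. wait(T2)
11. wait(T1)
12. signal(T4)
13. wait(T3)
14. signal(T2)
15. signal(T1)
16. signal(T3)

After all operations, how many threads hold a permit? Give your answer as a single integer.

Step 1: wait(T2) -> count=0 queue=[] holders={T2}
Step 2: wait(T4) -> count=0 queue=[T4] holders={T2}
Step 3: signal(T2) -> count=0 queue=[] holders={T4}
Step 4: wait(T2) -> count=0 queue=[T2] holders={T4}
Step 5: wait(T3) -> count=0 queue=[T2,T3] holders={T4}
Step 6: signal(T4) -> count=0 queue=[T3] holders={T2}
Step 7: signal(T2) -> count=0 queue=[] holders={T3}
Step 8: wait(T4) -> count=0 queue=[T4] holders={T3}
Step 9: signal(T3) -> count=0 queue=[] holders={T4}
Step 10: wait(T2) -> count=0 queue=[T2] holders={T4}
Step 11: wait(T1) -> count=0 queue=[T2,T1] holders={T4}
Step 12: signal(T4) -> count=0 queue=[T1] holders={T2}
Step 13: wait(T3) -> count=0 queue=[T1,T3] holders={T2}
Step 14: signal(T2) -> count=0 queue=[T3] holders={T1}
Step 15: signal(T1) -> count=0 queue=[] holders={T3}
Step 16: signal(T3) -> count=1 queue=[] holders={none}
Final holders: {none} -> 0 thread(s)

Answer: 0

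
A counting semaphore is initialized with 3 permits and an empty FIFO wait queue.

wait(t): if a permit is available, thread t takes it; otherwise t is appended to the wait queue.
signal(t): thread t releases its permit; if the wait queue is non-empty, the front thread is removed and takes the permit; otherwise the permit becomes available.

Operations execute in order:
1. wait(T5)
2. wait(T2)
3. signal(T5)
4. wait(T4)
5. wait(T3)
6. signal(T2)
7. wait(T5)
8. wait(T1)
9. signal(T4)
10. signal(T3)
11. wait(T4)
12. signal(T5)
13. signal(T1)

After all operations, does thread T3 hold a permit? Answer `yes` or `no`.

Answer: no

Derivation:
Step 1: wait(T5) -> count=2 queue=[] holders={T5}
Step 2: wait(T2) -> count=1 queue=[] holders={T2,T5}
Step 3: signal(T5) -> count=2 queue=[] holders={T2}
Step 4: wait(T4) -> count=1 queue=[] holders={T2,T4}
Step 5: wait(T3) -> count=0 queue=[] holders={T2,T3,T4}
Step 6: signal(T2) -> count=1 queue=[] holders={T3,T4}
Step 7: wait(T5) -> count=0 queue=[] holders={T3,T4,T5}
Step 8: wait(T1) -> count=0 queue=[T1] holders={T3,T4,T5}
Step 9: signal(T4) -> count=0 queue=[] holders={T1,T3,T5}
Step 10: signal(T3) -> count=1 queue=[] holders={T1,T5}
Step 11: wait(T4) -> count=0 queue=[] holders={T1,T4,T5}
Step 12: signal(T5) -> count=1 queue=[] holders={T1,T4}
Step 13: signal(T1) -> count=2 queue=[] holders={T4}
Final holders: {T4} -> T3 not in holders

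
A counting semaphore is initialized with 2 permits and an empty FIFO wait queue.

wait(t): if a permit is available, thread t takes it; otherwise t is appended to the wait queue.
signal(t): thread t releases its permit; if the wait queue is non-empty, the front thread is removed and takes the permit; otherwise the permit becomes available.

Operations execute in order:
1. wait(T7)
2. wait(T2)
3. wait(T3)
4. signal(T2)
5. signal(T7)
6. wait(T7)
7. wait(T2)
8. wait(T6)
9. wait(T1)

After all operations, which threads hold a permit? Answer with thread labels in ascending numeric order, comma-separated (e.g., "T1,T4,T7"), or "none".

Step 1: wait(T7) -> count=1 queue=[] holders={T7}
Step 2: wait(T2) -> count=0 queue=[] holders={T2,T7}
Step 3: wait(T3) -> count=0 queue=[T3] holders={T2,T7}
Step 4: signal(T2) -> count=0 queue=[] holders={T3,T7}
Step 5: signal(T7) -> count=1 queue=[] holders={T3}
Step 6: wait(T7) -> count=0 queue=[] holders={T3,T7}
Step 7: wait(T2) -> count=0 queue=[T2] holders={T3,T7}
Step 8: wait(T6) -> count=0 queue=[T2,T6] holders={T3,T7}
Step 9: wait(T1) -> count=0 queue=[T2,T6,T1] holders={T3,T7}
Final holders: T3,T7

Answer: T3,T7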